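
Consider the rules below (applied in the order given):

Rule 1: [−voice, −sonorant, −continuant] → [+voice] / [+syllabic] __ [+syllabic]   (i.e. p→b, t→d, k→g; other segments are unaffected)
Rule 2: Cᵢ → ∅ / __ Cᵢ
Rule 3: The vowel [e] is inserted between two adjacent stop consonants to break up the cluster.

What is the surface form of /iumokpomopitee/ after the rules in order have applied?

Rule 1 (intervocalic voicing): /p/ is a voiceless stop between vowels /o/ and /i/, so it voices to [b]. /t/ is a voiceless stop between vowels /i/ and /e/, so it voices to [d]. /iumokpomopitee/ → iumokpomobidee.
Rule 2 (degemination): no segment meets the environment; /iumokpomobidee/ is unchanged.
Rule 3 (stop-cluster e-epenthesis): /k/ and /p/ form a stop–stop cluster, so [e] is inserted between them. /iumokpomobidee/ → iumokepomobidee.

iumokepomobidee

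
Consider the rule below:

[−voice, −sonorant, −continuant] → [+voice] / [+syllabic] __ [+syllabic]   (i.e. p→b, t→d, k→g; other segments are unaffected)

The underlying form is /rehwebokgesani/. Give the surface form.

rehwebokgesani

No segment of /rehwebokgesani/ meets the structural description of the rule, so the form surfaces unchanged.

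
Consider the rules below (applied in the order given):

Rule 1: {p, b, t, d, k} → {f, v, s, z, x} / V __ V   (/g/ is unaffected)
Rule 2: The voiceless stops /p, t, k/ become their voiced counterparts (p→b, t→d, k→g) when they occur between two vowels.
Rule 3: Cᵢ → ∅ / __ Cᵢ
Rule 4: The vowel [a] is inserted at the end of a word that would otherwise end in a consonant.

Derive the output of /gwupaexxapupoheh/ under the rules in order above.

Rule 1 (intervocalic spirantization): /p/ is a stop between vowels /u/ and /a/, so it spirantizes to the fricative [f]. /p/ is a stop between vowels /a/ and /u/, so it spirantizes to the fricative [f]. /p/ is a stop between vowels /u/ and /o/, so it spirantizes to the fricative [f]. /gwupaexxapupoheh/ → gwufaexxafufoheh.
Rule 2 (intervocalic voicing): no segment meets the environment; /gwufaexxafufoheh/ is unchanged.
Rule 3 (degemination): /xx/ is a geminate; the first /x/ deletes. /gwufaexxafufoheh/ → gwufaexafufoheh.
Rule 4 (final a-epenthesis): the form ends in the consonant /h/, so [a] is inserted word-finally. /gwufaexafufoheh/ → gwufaexafufoheha.

gwufaexafufoheha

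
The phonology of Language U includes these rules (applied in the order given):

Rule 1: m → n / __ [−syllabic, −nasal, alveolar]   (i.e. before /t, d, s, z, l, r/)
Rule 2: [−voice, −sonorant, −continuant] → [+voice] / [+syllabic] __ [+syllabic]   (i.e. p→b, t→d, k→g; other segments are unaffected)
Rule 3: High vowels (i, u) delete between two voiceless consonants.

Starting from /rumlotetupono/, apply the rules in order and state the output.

runlodedubono

Rule 1 (nasal place assimilation): /m/ precedes the alveolar consonant /l/, so it assimilates in place to [n]. /rumlotetupono/ → runlotetupono.
Rule 2 (intervocalic voicing): /t/ is a voiceless stop between vowels /o/ and /e/, so it voices to [d]. /t/ is a voiceless stop between vowels /e/ and /u/, so it voices to [d]. /p/ is a voiceless stop between vowels /u/ and /o/, so it voices to [b]. /runlotetupono/ → runlodedubono.
Rule 3 (high vowel syncope): no segment meets the environment; /runlodedubono/ is unchanged.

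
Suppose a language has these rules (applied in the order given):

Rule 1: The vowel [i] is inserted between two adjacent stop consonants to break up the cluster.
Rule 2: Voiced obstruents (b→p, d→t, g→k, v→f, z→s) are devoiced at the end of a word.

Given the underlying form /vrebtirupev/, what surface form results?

vrebitirupef

Rule 1 (stop-cluster i-epenthesis): /b/ and /t/ form a stop–stop cluster, so [i] is inserted between them. /vrebtirupev/ → vrebitirupev.
Rule 2 (final devoicing): /v/ is a voiced obstruent in word-final position, so it devoices to [f]. /vrebitirupev/ → vrebitirupef.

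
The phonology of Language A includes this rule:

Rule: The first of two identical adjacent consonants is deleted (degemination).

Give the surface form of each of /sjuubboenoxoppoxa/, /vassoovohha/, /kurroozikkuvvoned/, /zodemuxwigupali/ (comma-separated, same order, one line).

sjuuboenoxopoxa, vasoovoha, kuroozikuvoned, zodemuxwigupali

/sjuubboenoxoppoxa/: /bb/ is a geminate; the first /b/ deletes. /pp/ is a geminate; the first /p/ deletes. → [sjuuboenoxopoxa].
/vassoovohha/: /ss/ is a geminate; the first /s/ deletes. /hh/ is a geminate; the first /h/ deletes. → [vasoovoha].
/kurroozikkuvvoned/: /rr/ is a geminate; the first /r/ deletes. /kk/ is a geminate; the first /k/ deletes. /vv/ is a geminate; the first /v/ deletes. → [kuroozikuvoned].
/zodemuxwigupali/: the rule's environment is not met; surfaces unchanged as [zodemuxwigupali].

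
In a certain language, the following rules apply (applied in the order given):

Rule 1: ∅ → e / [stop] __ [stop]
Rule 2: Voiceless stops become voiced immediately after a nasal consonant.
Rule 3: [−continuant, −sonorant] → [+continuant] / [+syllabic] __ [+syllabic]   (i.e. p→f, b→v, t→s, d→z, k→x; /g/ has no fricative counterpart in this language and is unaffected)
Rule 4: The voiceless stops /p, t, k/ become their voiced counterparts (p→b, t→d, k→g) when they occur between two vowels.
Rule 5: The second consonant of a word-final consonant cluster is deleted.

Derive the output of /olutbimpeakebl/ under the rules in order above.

olusevimbeaxeb

Rule 1 (stop-cluster e-epenthesis): /t/ and /b/ form a stop–stop cluster, so [e] is inserted between them. /olutbimpeakebl/ → olutebimpeakebl.
Rule 2 (post-nasal voicing): /p/ is a voiceless stop immediately after the nasal /m/, so it voices to [b]. /olutebimpeakebl/ → olutebimbeakebl.
Rule 3 (intervocalic spirantization): /t/ is a stop between vowels /u/ and /e/, so it spirantizes to the fricative [s]. /b/ is a stop between vowels /e/ and /i/, so it spirantizes to the fricative [v]. /k/ is a stop between vowels /a/ and /e/, so it spirantizes to the fricative [x]. /olutebimbeakebl/ → olusevimbeaxebl.
Rule 4 (intervocalic voicing): no segment meets the environment; /olusevimbeaxebl/ is unchanged.
Rule 5 (final cluster simplification): /l/ is the second consonant of a word-final cluster /bl/, so it deletes. /olusevimbeaxebl/ → olusevimbeaxeb.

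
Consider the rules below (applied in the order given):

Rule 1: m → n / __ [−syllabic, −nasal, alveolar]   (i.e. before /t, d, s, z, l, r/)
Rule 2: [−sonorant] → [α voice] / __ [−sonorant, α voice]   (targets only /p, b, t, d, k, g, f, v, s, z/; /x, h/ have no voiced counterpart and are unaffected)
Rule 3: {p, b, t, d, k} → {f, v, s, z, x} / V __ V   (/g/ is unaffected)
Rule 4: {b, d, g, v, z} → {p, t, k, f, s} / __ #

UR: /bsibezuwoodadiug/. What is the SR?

psivezuwoozaziuk

Rule 1 (nasal place assimilation): no segment meets the environment; /bsibezuwoodadiug/ is unchanged.
Rule 2 (regressive voicing assimilation): /b/ precedes the voiceless obstruent /s/, so it devoices to [p] by assimilation. /bsibezuwoodadiug/ → psibezuwoodadiug.
Rule 3 (intervocalic spirantization): /b/ is a stop between vowels /i/ and /e/, so it spirantizes to the fricative [v]. /d/ is a stop between vowels /o/ and /a/, so it spirantizes to the fricative [z]. /d/ is a stop between vowels /a/ and /i/, so it spirantizes to the fricative [z]. /psibezuwoodadiug/ → psivezuwoozaziug.
Rule 4 (final devoicing): /g/ is a voiced obstruent in word-final position, so it devoices to [k]. /psivezuwoozaziug/ → psivezuwoozaziuk.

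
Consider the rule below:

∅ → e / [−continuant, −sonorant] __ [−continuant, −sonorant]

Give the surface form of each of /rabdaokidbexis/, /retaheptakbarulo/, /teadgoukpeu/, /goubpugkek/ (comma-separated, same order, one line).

rabedaokidebexis, retahepetakebarulo, teadegoukepeu, goubepugekek

/rabdaokidbexis/: /b/ and /d/ form a stop–stop cluster, so [e] is inserted between them. /d/ and /b/ form a stop–stop cluster, so [e] is inserted between them. → [rabedaokidebexis].
/retaheptakbarulo/: /p/ and /t/ form a stop–stop cluster, so [e] is inserted between them. /k/ and /b/ form a stop–stop cluster, so [e] is inserted between them. → [retahepetakebarulo].
/teadgoukpeu/: /d/ and /g/ form a stop–stop cluster, so [e] is inserted between them. /k/ and /p/ form a stop–stop cluster, so [e] is inserted between them. → [teadegoukepeu].
/goubpugkek/: /b/ and /p/ form a stop–stop cluster, so [e] is inserted between them. /g/ and /k/ form a stop–stop cluster, so [e] is inserted between them. → [goubepugekek].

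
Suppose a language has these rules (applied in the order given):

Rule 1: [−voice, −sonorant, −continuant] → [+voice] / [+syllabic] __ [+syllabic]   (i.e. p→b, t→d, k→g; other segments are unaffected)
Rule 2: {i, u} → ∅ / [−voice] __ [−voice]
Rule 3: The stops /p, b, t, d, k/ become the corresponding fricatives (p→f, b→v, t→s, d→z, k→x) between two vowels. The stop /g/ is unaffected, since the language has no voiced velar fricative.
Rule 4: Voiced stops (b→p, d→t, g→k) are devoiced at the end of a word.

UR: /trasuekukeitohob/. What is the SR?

trasuegugeizohop

Rule 1 (intervocalic voicing): /k/ is a voiceless stop between vowels /e/ and /u/, so it voices to [g]. /k/ is a voiceless stop between vowels /u/ and /e/, so it voices to [g]. /t/ is a voiceless stop between vowels /i/ and /o/, so it voices to [d]. /trasuekukeitohob/ → trasuegugeidohob.
Rule 2 (high vowel syncope): no segment meets the environment; /trasuegugeidohob/ is unchanged.
Rule 3 (intervocalic spirantization): /d/ is a stop between vowels /i/ and /o/, so it spirantizes to the fricative [z]. /trasuegugeidohob/ → trasuegugeizohob.
Rule 4 (final devoicing): /b/ is a voiced stop in word-final position, so it devoices to [p]. /trasuegugeizohob/ → trasuegugeizohop.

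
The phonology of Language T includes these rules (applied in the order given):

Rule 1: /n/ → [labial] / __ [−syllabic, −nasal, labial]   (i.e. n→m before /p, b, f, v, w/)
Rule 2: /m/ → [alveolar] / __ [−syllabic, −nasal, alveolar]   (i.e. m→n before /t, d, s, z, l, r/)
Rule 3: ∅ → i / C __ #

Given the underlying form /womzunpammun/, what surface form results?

Rule 1 (nasal place assimilation): /n/ precedes the labial consonant /p/, so it assimilates in place to [m]. /womzunpammun/ → womzumpammun.
Rule 2 (nasal place assimilation): /m/ precedes the alveolar consonant /z/, so it assimilates in place to [n]. /womzumpammun/ → wonzumpammun.
Rule 3 (final i-epenthesis): the form ends in the consonant /n/, so [i] is inserted word-finally. /wonzumpammun/ → wonzumpammuni.

wonzumpammuni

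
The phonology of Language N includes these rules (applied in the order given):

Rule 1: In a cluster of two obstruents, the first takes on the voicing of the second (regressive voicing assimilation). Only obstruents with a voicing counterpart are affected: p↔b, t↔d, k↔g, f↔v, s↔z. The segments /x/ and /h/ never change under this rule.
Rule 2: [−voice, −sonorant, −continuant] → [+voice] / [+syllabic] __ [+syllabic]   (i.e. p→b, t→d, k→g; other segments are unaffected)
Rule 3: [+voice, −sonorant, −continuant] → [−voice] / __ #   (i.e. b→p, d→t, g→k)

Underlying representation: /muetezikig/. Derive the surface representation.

muedezigik

Rule 1 (regressive voicing assimilation): no segment meets the environment; /muetezikig/ is unchanged.
Rule 2 (intervocalic voicing): /t/ is a voiceless stop between vowels /e/ and /e/, so it voices to [d]. /k/ is a voiceless stop between vowels /i/ and /i/, so it voices to [g]. /muetezikig/ → muedezigig.
Rule 3 (final devoicing): /g/ is a voiced stop in word-final position, so it devoices to [k]. /muedezigig/ → muedezigik.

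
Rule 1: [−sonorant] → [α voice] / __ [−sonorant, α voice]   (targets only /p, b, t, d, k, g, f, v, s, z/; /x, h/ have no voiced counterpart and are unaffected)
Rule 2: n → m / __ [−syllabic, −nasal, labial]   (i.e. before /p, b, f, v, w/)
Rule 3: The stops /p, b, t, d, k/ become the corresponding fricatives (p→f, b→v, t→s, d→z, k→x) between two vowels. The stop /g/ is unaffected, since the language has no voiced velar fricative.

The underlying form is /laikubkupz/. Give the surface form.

laixupkubz

Rule 1 (regressive voicing assimilation): /b/ precedes the voiceless obstruent /k/, so it devoices to [p] by assimilation. /p/ precedes the voiced obstruent /z/, so it voices to [b] by assimilation. /laikubkupz/ → laikupkubz.
Rule 2 (nasal place assimilation): no segment meets the environment; /laikupkubz/ is unchanged.
Rule 3 (intervocalic spirantization): /k/ is a stop between vowels /i/ and /u/, so it spirantizes to the fricative [x]. /laikupkubz/ → laixupkubz.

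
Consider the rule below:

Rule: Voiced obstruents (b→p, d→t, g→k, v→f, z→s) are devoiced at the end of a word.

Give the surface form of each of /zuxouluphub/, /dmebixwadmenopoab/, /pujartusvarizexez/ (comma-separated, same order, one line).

/zuxouluphub/: /b/ is a voiced obstruent in word-final position, so it devoices to [p]. → [zuxouluphup].
/dmebixwadmenopoab/: /b/ is a voiced obstruent in word-final position, so it devoices to [p]. → [dmebixwadmenopoap].
/pujartusvarizexez/: /z/ is a voiced obstruent in word-final position, so it devoices to [s]. → [pujartusvarizexes].

zuxouluphup, dmebixwadmenopoap, pujartusvarizexes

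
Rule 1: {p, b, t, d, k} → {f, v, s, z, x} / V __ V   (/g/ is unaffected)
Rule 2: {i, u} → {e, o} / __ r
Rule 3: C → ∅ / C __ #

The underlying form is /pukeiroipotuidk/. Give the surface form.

Rule 1 (intervocalic spirantization): /k/ is a stop between vowels /u/ and /e/, so it spirantizes to the fricative [x]. /p/ is a stop between vowels /i/ and /o/, so it spirantizes to the fricative [f]. /t/ is a stop between vowels /o/ and /u/, so it spirantizes to the fricative [s]. /pukeiroipotuidk/ → puxeiroifosuidk.
Rule 2 (pre-rhotic lowering): /i/ is a high vowel immediately before /r/, so it lowers to [e]. /puxeiroifosuidk/ → puxeeroifosuidk.
Rule 3 (final cluster simplification): /k/ is the second consonant of a word-final cluster /dk/, so it deletes. /puxeeroifosuidk/ → puxeeroifosuid.

puxeeroifosuid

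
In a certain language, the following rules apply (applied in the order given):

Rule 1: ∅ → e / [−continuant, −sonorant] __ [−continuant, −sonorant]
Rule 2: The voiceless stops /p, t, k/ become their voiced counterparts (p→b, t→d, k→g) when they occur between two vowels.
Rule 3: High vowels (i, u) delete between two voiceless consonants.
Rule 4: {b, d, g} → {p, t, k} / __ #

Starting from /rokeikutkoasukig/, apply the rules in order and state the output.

Rule 1 (stop-cluster e-epenthesis): /t/ and /k/ form a stop–stop cluster, so [e] is inserted between them. /rokeikutkoasukig/ → rokeikutekoasukig.
Rule 2 (intervocalic voicing): /k/ is a voiceless stop between vowels /o/ and /e/, so it voices to [g]. /k/ is a voiceless stop between vowels /i/ and /u/, so it voices to [g]. /t/ is a voiceless stop between vowels /u/ and /e/, so it voices to [d]. /k/ is a voiceless stop between vowels /e/ and /o/, so it voices to [g]. /k/ is a voiceless stop between vowels /u/ and /i/, so it voices to [g]. /rokeikutekoasukig/ → rogeigudegoasugig.
Rule 3 (high vowel syncope): no segment meets the environment; /rogeigudegoasugig/ is unchanged.
Rule 4 (final devoicing): /g/ is a voiced stop in word-final position, so it devoices to [k]. /rogeigudegoasugig/ → rogeigudegoasugik.

rogeigudegoasugik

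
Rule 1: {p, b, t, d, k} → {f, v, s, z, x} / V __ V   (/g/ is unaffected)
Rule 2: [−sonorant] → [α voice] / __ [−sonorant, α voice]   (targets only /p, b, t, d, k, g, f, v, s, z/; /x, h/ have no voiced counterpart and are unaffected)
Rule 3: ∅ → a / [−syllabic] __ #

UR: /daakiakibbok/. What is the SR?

Rule 1 (intervocalic spirantization): /k/ is a stop between vowels /a/ and /i/, so it spirantizes to the fricative [x]. /k/ is a stop between vowels /a/ and /i/, so it spirantizes to the fricative [x]. /daakiakibbok/ → daaxiaxibbok.
Rule 2 (regressive voicing assimilation): no segment meets the environment; /daaxiaxibbok/ is unchanged.
Rule 3 (final a-epenthesis): the form ends in the consonant /k/, so [a] is inserted word-finally. /daaxiaxibbok/ → daaxiaxibboka.

daaxiaxibboka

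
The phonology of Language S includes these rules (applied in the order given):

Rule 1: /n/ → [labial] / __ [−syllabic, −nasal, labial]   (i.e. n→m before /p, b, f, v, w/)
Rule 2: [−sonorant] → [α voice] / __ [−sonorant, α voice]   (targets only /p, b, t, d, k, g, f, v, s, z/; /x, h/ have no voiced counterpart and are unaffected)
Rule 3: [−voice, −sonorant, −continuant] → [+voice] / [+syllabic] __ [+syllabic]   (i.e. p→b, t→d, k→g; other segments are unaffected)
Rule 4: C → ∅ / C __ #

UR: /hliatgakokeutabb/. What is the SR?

hliadgagogeudab

Rule 1 (nasal place assimilation): no segment meets the environment; /hliatgakokeutabb/ is unchanged.
Rule 2 (regressive voicing assimilation): /t/ precedes the voiced obstruent /g/, so it voices to [d] by assimilation. /hliatgakokeutabb/ → hliadgakokeutabb.
Rule 3 (intervocalic voicing): /k/ is a voiceless stop between vowels /a/ and /o/, so it voices to [g]. /k/ is a voiceless stop between vowels /o/ and /e/, so it voices to [g]. /t/ is a voiceless stop between vowels /u/ and /a/, so it voices to [d]. /hliadgakokeutabb/ → hliadgagogeudabb.
Rule 4 (final cluster simplification): /b/ is the second consonant of a word-final cluster /bb/, so it deletes. /hliadgagogeudabb/ → hliadgagogeudab.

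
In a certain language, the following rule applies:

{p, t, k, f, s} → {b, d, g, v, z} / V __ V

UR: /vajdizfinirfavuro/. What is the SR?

vajdizfinirfavuro

No segment of /vajdizfinirfavuro/ meets the structural description of the rule, so the form surfaces unchanged.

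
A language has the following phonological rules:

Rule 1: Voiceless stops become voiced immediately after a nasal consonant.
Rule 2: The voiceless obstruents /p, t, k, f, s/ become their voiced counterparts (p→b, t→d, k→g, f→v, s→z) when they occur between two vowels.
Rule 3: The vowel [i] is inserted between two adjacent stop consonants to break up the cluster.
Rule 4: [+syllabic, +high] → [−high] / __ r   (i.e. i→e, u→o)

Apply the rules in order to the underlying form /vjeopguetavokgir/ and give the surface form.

Rule 1 (post-nasal voicing): no segment meets the environment; /vjeopguetavokgir/ is unchanged.
Rule 2 (intervocalic voicing): /t/ is a voiceless obstruent between vowels /e/ and /a/, so it voices to [d]. /vjeopguetavokgir/ → vjeopguedavokgir.
Rule 3 (stop-cluster i-epenthesis): /p/ and /g/ form a stop–stop cluster, so [i] is inserted between them. /k/ and /g/ form a stop–stop cluster, so [i] is inserted between them. /vjeopguedavokgir/ → vjeopiguedavokigir.
Rule 4 (pre-rhotic lowering): /i/ is a high vowel immediately before /r/, so it lowers to [e]. /vjeopiguedavokigir/ → vjeopiguedavokiger.

vjeopiguedavokiger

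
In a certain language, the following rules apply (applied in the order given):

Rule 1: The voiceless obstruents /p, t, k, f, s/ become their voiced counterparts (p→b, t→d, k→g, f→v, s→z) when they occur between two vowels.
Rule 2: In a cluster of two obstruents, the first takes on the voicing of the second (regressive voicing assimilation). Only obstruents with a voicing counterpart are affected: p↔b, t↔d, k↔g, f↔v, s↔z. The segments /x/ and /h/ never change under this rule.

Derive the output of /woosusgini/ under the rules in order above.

woozuzgini

Rule 1 (intervocalic voicing): /s/ is a voiceless obstruent between vowels /o/ and /u/, so it voices to [z]. /woosusgini/ → woozusgini.
Rule 2 (regressive voicing assimilation): /s/ precedes the voiced obstruent /g/, so it voices to [z] by assimilation. /woozusgini/ → woozuzgini.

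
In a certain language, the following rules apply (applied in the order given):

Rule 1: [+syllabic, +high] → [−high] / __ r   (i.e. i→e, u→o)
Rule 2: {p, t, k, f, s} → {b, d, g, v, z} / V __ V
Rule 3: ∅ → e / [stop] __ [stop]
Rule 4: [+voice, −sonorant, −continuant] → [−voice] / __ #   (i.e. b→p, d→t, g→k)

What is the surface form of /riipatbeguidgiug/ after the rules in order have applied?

Rule 1 (pre-rhotic lowering): no segment meets the environment; /riipatbeguidgiug/ is unchanged.
Rule 2 (intervocalic voicing): /p/ is a voiceless obstruent between vowels /i/ and /a/, so it voices to [b]. /riipatbeguidgiug/ → riibatbeguidgiug.
Rule 3 (stop-cluster e-epenthesis): /t/ and /b/ form a stop–stop cluster, so [e] is inserted between them. /d/ and /g/ form a stop–stop cluster, so [e] is inserted between them. /riibatbeguidgiug/ → riibatebeguidegiug.
Rule 4 (final devoicing): /g/ is a voiced stop in word-final position, so it devoices to [k]. /riibatebeguidegiug/ → riibatebeguidegiuk.

riibatebeguidegiuk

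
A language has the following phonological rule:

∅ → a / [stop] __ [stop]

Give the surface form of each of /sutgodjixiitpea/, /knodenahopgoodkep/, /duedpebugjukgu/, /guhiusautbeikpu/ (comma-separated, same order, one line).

sutagodjixiitapea, knodenahopagoodakep, duedapebugjukagu, guhiusautabeikapu

/sutgodjixiitpea/: /t/ and /g/ form a stop–stop cluster, so [a] is inserted between them. /t/ and /p/ form a stop–stop cluster, so [a] is inserted between them. → [sutagodjixiitapea].
/knodenahopgoodkep/: /p/ and /g/ form a stop–stop cluster, so [a] is inserted between them. /d/ and /k/ form a stop–stop cluster, so [a] is inserted between them. → [knodenahopagoodakep].
/duedpebugjukgu/: /d/ and /p/ form a stop–stop cluster, so [a] is inserted between them. /k/ and /g/ form a stop–stop cluster, so [a] is inserted between them. → [duedapebugjukagu].
/guhiusautbeikpu/: /t/ and /b/ form a stop–stop cluster, so [a] is inserted between them. /k/ and /p/ form a stop–stop cluster, so [a] is inserted between them. → [guhiusautabeikapu].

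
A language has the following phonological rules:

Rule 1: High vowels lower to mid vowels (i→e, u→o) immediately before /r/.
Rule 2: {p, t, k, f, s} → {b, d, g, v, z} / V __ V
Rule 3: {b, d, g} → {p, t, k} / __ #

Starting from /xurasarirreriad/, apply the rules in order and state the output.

xorazarerreriat

Rule 1 (pre-rhotic lowering): /u/ is a high vowel immediately before /r/, so it lowers to [o]. /i/ is a high vowel immediately before /r/, so it lowers to [e]. /xurasarirreriad/ → xorasarerreriad.
Rule 2 (intervocalic voicing): /s/ is a voiceless obstruent between vowels /a/ and /a/, so it voices to [z]. /xorasarerreriad/ → xorazarerreriad.
Rule 3 (final devoicing): /d/ is a voiced stop in word-final position, so it devoices to [t]. /xorazarerreriad/ → xorazarerreriat.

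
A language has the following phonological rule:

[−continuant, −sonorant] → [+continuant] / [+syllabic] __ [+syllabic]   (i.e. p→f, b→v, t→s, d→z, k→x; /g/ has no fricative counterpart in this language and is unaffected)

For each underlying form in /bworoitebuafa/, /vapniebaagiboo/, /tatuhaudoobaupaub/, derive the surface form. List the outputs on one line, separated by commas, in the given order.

/bworoitebuafa/: /t/ is a stop between vowels /i/ and /e/, so it spirantizes to the fricative [s]. /b/ is a stop between vowels /e/ and /u/, so it spirantizes to the fricative [v]. → [bworoisevuafa].
/vapniebaagiboo/: /b/ is a stop between vowels /e/ and /a/, so it spirantizes to the fricative [v]. /b/ is a stop between vowels /i/ and /o/, so it spirantizes to the fricative [v]. → [vapnievaagivoo].
/tatuhaudoobaupaub/: /t/ is a stop between vowels /a/ and /u/, so it spirantizes to the fricative [s]. /d/ is a stop between vowels /u/ and /o/, so it spirantizes to the fricative [z]. /b/ is a stop between vowels /o/ and /a/, so it spirantizes to the fricative [v]. /p/ is a stop between vowels /u/ and /a/, so it spirantizes to the fricative [f]. → [tasuhauzoovaufaub].

bworoisevuafa, vapnievaagivoo, tasuhauzoovaufaub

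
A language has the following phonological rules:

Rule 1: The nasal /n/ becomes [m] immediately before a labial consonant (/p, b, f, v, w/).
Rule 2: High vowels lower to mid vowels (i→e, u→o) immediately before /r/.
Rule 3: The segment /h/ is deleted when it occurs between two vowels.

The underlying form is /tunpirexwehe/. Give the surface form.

Rule 1 (nasal place assimilation): /n/ precedes the labial consonant /p/, so it assimilates in place to [m]. /tunpirexwehe/ → tumpirexwehe.
Rule 2 (pre-rhotic lowering): /i/ is a high vowel immediately before /r/, so it lowers to [e]. /tumpirexwehe/ → tumperexwehe.
Rule 3 (intervocalic h-deletion): /h/ occurs between vowels /e/ and /e/, so it deletes. /tumperexwehe/ → tumperexwee.

tumperexwee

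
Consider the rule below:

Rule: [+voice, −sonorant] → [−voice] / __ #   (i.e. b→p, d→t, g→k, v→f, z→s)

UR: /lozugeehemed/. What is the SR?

Scanning /lozugeehemed/: /z/ at position 3 is not in the conditioning environment; /g/ at position 5 is not in the conditioning environment; /d/ is a voiced obstruent in word-final position, so it devoices to [t].
Result: [lozugeehemet].

lozugeehemet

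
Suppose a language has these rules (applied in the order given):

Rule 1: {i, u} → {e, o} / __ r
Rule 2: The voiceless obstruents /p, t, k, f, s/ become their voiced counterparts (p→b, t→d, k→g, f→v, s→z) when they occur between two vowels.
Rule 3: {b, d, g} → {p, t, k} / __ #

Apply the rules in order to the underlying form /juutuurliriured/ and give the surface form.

Rule 1 (pre-rhotic lowering): /u/ is a high vowel immediately before /r/, so it lowers to [o]. /i/ is a high vowel immediately before /r/, so it lowers to [e]. /u/ is a high vowel immediately before /r/, so it lowers to [o]. /juutuurliriured/ → juutuorleriored.
Rule 2 (intervocalic voicing): /t/ is a voiceless obstruent between vowels /u/ and /u/, so it voices to [d]. /juutuorleriored/ → juuduorleriored.
Rule 3 (final devoicing): /d/ is a voiced stop in word-final position, so it devoices to [t]. /juuduorleriored/ → juuduorlerioret.

juuduorlerioret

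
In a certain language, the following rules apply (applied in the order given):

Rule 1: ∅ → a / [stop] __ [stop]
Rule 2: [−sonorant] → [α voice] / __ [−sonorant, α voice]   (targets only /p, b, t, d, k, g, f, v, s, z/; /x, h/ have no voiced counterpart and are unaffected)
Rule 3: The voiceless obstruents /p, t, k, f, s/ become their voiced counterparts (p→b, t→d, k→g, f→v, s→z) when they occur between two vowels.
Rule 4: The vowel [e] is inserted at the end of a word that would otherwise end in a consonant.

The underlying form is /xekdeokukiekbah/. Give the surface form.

Rule 1 (stop-cluster a-epenthesis): /k/ and /d/ form a stop–stop cluster, so [a] is inserted between them. /k/ and /b/ form a stop–stop cluster, so [a] is inserted between them. /xekdeokukiekbah/ → xekadeokukiekabah.
Rule 2 (regressive voicing assimilation): no segment meets the environment; /xekadeokukiekabah/ is unchanged.
Rule 3 (intervocalic voicing): /k/ is a voiceless obstruent between vowels /e/ and /a/, so it voices to [g]. /k/ is a voiceless obstruent between vowels /o/ and /u/, so it voices to [g]. /k/ is a voiceless obstruent between vowels /u/ and /i/, so it voices to [g]. /k/ is a voiceless obstruent between vowels /e/ and /a/, so it voices to [g]. /xekadeokukiekabah/ → xegadeogugiegabah.
Rule 4 (final e-epenthesis): the form ends in the consonant /h/, so [e] is inserted word-finally. /xegadeogugiegabah/ → xegadeogugiegabahe.

xegadeogugiegabahe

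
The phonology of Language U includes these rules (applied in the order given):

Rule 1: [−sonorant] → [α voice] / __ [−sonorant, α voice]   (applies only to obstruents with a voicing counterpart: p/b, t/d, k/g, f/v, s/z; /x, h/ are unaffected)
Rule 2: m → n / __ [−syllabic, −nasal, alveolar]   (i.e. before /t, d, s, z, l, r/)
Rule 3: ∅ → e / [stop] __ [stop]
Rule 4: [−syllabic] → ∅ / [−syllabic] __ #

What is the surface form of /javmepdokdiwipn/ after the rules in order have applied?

Rule 1 (regressive voicing assimilation): /p/ precedes the voiced obstruent /d/, so it voices to [b] by assimilation. /k/ precedes the voiced obstruent /d/, so it voices to [g] by assimilation. /javmepdokdiwipn/ → javmebdogdiwipn.
Rule 2 (nasal place assimilation): no segment meets the environment; /javmebdogdiwipn/ is unchanged.
Rule 3 (stop-cluster e-epenthesis): /b/ and /d/ form a stop–stop cluster, so [e] is inserted between them. /g/ and /d/ form a stop–stop cluster, so [e] is inserted between them. /javmebdogdiwipn/ → javmebedogediwipn.
Rule 4 (final cluster simplification): /n/ is the second consonant of a word-final cluster /pn/, so it deletes. /javmebedogediwipn/ → javmebedogediwip.

javmebedogediwip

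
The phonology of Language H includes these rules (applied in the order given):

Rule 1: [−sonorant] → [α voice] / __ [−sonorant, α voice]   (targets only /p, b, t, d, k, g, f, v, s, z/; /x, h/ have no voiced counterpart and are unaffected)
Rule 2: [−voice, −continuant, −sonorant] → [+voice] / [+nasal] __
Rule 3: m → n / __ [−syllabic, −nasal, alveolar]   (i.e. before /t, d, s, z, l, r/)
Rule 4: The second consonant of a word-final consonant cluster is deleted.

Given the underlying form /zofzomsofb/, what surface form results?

Rule 1 (regressive voicing assimilation): /f/ precedes the voiced obstruent /z/, so it voices to [v] by assimilation. /f/ precedes the voiced obstruent /b/, so it voices to [v] by assimilation. /zofzomsofb/ → zovzomsovb.
Rule 2 (post-nasal voicing): no segment meets the environment; /zovzomsovb/ is unchanged.
Rule 3 (nasal place assimilation): /m/ precedes the alveolar consonant /s/, so it assimilates in place to [n]. /zovzomsovb/ → zovzonsovb.
Rule 4 (final cluster simplification): /b/ is the second consonant of a word-final cluster /vb/, so it deletes. /zovzonsovb/ → zovzonsov.

zovzonsov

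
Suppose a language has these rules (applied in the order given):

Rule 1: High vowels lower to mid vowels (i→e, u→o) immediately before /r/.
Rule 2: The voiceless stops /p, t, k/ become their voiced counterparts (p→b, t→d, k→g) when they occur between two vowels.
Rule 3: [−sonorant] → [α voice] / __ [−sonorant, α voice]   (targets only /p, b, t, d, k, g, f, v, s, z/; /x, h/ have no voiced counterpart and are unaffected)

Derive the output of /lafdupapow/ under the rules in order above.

lavdubabow

Rule 1 (pre-rhotic lowering): no segment meets the environment; /lafdupapow/ is unchanged.
Rule 2 (intervocalic voicing): /p/ is a voiceless stop between vowels /u/ and /a/, so it voices to [b]. /p/ is a voiceless stop between vowels /a/ and /o/, so it voices to [b]. /lafdupapow/ → lafdubabow.
Rule 3 (regressive voicing assimilation): /f/ precedes the voiced obstruent /d/, so it voices to [v] by assimilation. /lafdubabow/ → lavdubabow.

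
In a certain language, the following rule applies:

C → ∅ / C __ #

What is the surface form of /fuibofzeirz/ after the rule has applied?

/z/ is the second consonant of a word-final cluster /rz/, so it deletes.
The other instances of /f/, /b/, /z/, /r/ do not occur in the required environment and remain unchanged.
Surface form: [fuibofzeir].

fuibofzeir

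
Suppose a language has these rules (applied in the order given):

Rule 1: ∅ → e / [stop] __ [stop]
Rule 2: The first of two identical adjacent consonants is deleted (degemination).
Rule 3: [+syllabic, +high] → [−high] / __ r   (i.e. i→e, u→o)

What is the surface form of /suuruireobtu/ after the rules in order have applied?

Rule 1 (stop-cluster e-epenthesis): /b/ and /t/ form a stop–stop cluster, so [e] is inserted between them. /suuruireobtu/ → suuruireobetu.
Rule 2 (degemination): no segment meets the environment; /suuruireobetu/ is unchanged.
Rule 3 (pre-rhotic lowering): /u/ is a high vowel immediately before /r/, so it lowers to [o]. /i/ is a high vowel immediately before /r/, so it lowers to [e]. /suuruireobetu/ → suoruereobetu.

suoruereobetu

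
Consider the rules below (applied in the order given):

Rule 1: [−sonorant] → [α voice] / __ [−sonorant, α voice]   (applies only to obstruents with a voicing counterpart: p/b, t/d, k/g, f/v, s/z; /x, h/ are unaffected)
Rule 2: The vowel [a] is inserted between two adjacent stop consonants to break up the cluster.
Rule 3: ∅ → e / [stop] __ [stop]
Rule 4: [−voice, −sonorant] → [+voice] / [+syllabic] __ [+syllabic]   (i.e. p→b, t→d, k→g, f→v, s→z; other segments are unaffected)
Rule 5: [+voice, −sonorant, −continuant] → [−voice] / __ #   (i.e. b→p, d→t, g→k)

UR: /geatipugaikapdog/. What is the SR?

Rule 1 (regressive voicing assimilation): /p/ precedes the voiced obstruent /d/, so it voices to [b] by assimilation. /geatipugaikapdog/ → geatipugaikabdog.
Rule 2 (stop-cluster a-epenthesis): /b/ and /d/ form a stop–stop cluster, so [a] is inserted between them. /geatipugaikabdog/ → geatipugaikabadog.
Rule 3 (stop-cluster e-epenthesis): no segment meets the environment; /geatipugaikabadog/ is unchanged.
Rule 4 (intervocalic voicing): /t/ is a voiceless obstruent between vowels /a/ and /i/, so it voices to [d]. /p/ is a voiceless obstruent between vowels /i/ and /u/, so it voices to [b]. /k/ is a voiceless obstruent between vowels /i/ and /a/, so it voices to [g]. /geatipugaikabadog/ → geadibugaigabadog.
Rule 5 (final devoicing): /g/ is a voiced stop in word-final position, so it devoices to [k]. /geadibugaigabadog/ → geadibugaigabadok.

geadibugaigabadok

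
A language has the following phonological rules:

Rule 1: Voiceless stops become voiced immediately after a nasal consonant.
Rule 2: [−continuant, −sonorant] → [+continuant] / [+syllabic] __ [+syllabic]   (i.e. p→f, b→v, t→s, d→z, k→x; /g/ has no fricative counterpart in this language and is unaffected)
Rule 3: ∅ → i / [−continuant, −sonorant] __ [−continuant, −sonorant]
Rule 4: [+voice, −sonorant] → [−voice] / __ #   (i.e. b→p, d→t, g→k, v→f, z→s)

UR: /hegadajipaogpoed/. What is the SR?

Rule 1 (post-nasal voicing): no segment meets the environment; /hegadajipaogpoed/ is unchanged.
Rule 2 (intervocalic spirantization): /d/ is a stop between vowels /a/ and /a/, so it spirantizes to the fricative [z]. /p/ is a stop between vowels /i/ and /a/, so it spirantizes to the fricative [f]. /hegadajipaogpoed/ → hegazajifaogpoed.
Rule 3 (stop-cluster i-epenthesis): /g/ and /p/ form a stop–stop cluster, so [i] is inserted between them. /hegazajifaogpoed/ → hegazajifaogipoed.
Rule 4 (final devoicing): /d/ is a voiced obstruent in word-final position, so it devoices to [t]. /hegazajifaogipoed/ → hegazajifaogipoet.

hegazajifaogipoet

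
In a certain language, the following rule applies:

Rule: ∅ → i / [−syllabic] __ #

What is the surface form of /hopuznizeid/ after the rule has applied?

the form ends in the consonant /d/, so [i] is inserted word-finally.
Surface form: [hopuznizeidi].

hopuznizeidi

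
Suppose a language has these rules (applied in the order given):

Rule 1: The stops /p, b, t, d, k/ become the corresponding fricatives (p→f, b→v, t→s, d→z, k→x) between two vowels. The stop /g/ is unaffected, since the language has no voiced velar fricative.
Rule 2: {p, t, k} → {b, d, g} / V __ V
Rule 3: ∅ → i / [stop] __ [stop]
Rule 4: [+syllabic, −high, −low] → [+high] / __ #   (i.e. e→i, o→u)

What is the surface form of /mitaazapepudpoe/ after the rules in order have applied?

misaazafefudipoi

Rule 1 (intervocalic spirantization): /t/ is a stop between vowels /i/ and /a/, so it spirantizes to the fricative [s]. /p/ is a stop between vowels /a/ and /e/, so it spirantizes to the fricative [f]. /p/ is a stop between vowels /e/ and /u/, so it spirantizes to the fricative [f]. /mitaazapepudpoe/ → misaazafefudpoe.
Rule 2 (intervocalic voicing): no segment meets the environment; /misaazafefudpoe/ is unchanged.
Rule 3 (stop-cluster i-epenthesis): /d/ and /p/ form a stop–stop cluster, so [i] is inserted between them. /misaazafefudpoe/ → misaazafefudipoe.
Rule 4 (final vowel raising): /e/ is a mid vowel in word-final position, so it raises to [i]. /misaazafefudipoe/ → misaazafefudipoi.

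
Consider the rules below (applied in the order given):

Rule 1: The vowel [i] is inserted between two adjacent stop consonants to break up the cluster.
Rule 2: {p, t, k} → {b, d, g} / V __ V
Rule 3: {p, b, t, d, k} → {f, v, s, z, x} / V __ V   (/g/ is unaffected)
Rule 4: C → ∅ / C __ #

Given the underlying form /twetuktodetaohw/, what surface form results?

Rule 1 (stop-cluster i-epenthesis): /k/ and /t/ form a stop–stop cluster, so [i] is inserted between them. /twetuktodetaohw/ → twetukitodetaohw.
Rule 2 (intervocalic voicing): /t/ is a voiceless stop between vowels /e/ and /u/, so it voices to [d]. /k/ is a voiceless stop between vowels /u/ and /i/, so it voices to [g]. /t/ is a voiceless stop between vowels /i/ and /o/, so it voices to [d]. /t/ is a voiceless stop between vowels /e/ and /a/, so it voices to [d]. /twetukitodetaohw/ → twedugidodedaohw.
Rule 3 (intervocalic spirantization): /d/ is a stop between vowels /e/ and /u/, so it spirantizes to the fricative [z]. /d/ is a stop between vowels /i/ and /o/, so it spirantizes to the fricative [z]. /d/ is a stop between vowels /o/ and /e/, so it spirantizes to the fricative [z]. /d/ is a stop between vowels /e/ and /a/, so it spirantizes to the fricative [z]. /twedugidodedaohw/ → twezugizozezaohw.
Rule 4 (final cluster simplification): /w/ is the second consonant of a word-final cluster /hw/, so it deletes. /twezugizozezaohw/ → twezugizozezaoh.

twezugizozezaoh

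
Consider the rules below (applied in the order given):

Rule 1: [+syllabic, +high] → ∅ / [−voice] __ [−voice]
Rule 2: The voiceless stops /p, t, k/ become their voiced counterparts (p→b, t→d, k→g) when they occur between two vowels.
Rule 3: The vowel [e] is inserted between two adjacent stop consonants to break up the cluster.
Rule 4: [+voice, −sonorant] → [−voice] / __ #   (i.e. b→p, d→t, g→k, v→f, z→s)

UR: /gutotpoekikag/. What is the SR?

Rule 1 (high vowel syncope): /i/ is a high vowel flanked by voiceless consonants /k/ and /k/, so it deletes. /gutotpoekikag/ → gutotpoekkag.
Rule 2 (intervocalic voicing): /t/ is a voiceless stop between vowels /u/ and /o/, so it voices to [d]. /gutotpoekkag/ → gudotpoekkag.
Rule 3 (stop-cluster e-epenthesis): /t/ and /p/ form a stop–stop cluster, so [e] is inserted between them. /k/ and /k/ form a stop–stop cluster, so [e] is inserted between them. /gudotpoekkag/ → gudotepoekekag.
Rule 4 (final devoicing): /g/ is a voiced obstruent in word-final position, so it devoices to [k]. /gudotepoekekag/ → gudotepoekekak.

gudotepoekekak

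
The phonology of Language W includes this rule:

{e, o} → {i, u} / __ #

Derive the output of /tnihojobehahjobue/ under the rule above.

tnihojobehahjobui

/e/ is a mid vowel in word-final position, so it raises to [i].
Surface form: [tnihojobehahjobui].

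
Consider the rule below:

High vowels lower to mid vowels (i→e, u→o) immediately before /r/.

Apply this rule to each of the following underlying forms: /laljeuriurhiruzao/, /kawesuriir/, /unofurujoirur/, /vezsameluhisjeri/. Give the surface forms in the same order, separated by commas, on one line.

laljeoriorheruzao, kawesorier, unoforujoeror, vezsameluhisjeri

/laljeuriurhiruzao/: /u/ is a high vowel immediately before /r/, so it lowers to [o]. /u/ is a high vowel immediately before /r/, so it lowers to [o]. /i/ is a high vowel immediately before /r/, so it lowers to [e]. → [laljeoriorheruzao].
/kawesuriir/: /u/ is a high vowel immediately before /r/, so it lowers to [o]. /i/ is a high vowel immediately before /r/, so it lowers to [e]. → [kawesorier].
/unofurujoirur/: /u/ is a high vowel immediately before /r/, so it lowers to [o]. /i/ is a high vowel immediately before /r/, so it lowers to [e]. /u/ is a high vowel immediately before /r/, so it lowers to [o]. → [unoforujoeror].
/vezsameluhisjeri/: the rule's environment is not met; surfaces unchanged as [vezsameluhisjeri].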